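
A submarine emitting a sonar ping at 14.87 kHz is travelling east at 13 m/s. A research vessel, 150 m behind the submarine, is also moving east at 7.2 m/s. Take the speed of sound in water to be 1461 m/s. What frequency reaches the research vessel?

The research vessel is behind, so the submarine is moving away from it while the research vessel is moving toward the submarine.
General Doppler shift: f' = f · (v + v_o)/(v + v_s).
f' = 14.87 × (1461 + 7.2)/(1461 + 13) = 14.87 × 1468.2/1474 ≈ 14.81 kHz.

14.81 kHz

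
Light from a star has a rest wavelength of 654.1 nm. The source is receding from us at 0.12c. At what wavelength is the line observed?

Relativistic Doppler for wavelength: λ' = λ₀ · √((1 + β)/(1 − β)).
λ' = 654.1 × √(1.1200/0.8800) = 654.1 × 1.12815 ≈ 737.9 nm.

737.9 nm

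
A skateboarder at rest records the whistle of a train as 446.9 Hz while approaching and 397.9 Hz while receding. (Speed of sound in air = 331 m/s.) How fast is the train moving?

f₁/f₂ = (v + v_s)/(v − v_s), so v_s = v · (f₁ − f₂)/(f₁ + f₂).
v_s = 331 × (446.9 − 397.9)/(446.9 + 397.9) = 331 × 49.0/844.8 ≈ 19.2 m/s.

19.2 m/s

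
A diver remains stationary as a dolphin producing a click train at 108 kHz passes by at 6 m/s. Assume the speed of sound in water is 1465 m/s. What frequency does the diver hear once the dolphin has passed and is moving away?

107.6 kHz

Receding: f₂ = f · v/(v + v_s) = 108 × 1465/1471 ≈ 107.6 kHz.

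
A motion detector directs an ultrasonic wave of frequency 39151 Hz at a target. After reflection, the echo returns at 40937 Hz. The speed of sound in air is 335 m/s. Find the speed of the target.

7.5 m/s

Double Doppler shift off a moving reflector: f₂ = f₀ · (v + u)/(v − u) (u > 0 toward emitter).
Rearranging, u = v · (f₂ − f₀)/(f₂ + f₀) = 335 × 1786/80088 ≈ 7.5 m/s.
So the target is moving at 7.5 m/s toward the emitter.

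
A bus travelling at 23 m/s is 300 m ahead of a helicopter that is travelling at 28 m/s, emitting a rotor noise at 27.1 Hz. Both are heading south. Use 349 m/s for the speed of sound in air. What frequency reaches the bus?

The bus is ahead, so the helicopter is moving toward it while the bus is moving away from the helicopter.
With source approaching and observer receding, f' = f · (v − v_o)/(v − v_s).
f' = 27.1 × (349 − 23)/(349 − 28) = 27.1 × 326/321 ≈ 27.5 Hz.

27.5 Hz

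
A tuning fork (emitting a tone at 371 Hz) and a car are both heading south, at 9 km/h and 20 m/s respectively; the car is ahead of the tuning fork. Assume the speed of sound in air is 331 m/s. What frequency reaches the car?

9 km/h = 2.5 m/s.
The car is ahead, so the tuning fork is moving toward it while the car is moving away from the tuning fork.
General Doppler shift: f' = f · (v − v_o)/(v − v_s).
f' = 371 × (331 − 20)/(331 − 2.5) = 371 × 311/328.5 ≈ 351 Hz.

351 Hz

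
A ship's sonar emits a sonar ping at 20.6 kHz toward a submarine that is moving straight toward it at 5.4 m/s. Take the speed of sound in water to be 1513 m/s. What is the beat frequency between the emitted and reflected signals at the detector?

148 Hz

The submarine first receives the wave as a moving observer: f₁ = f₀ · (v + u)/v = 20.6 × (1513 + 5.4)/1513 ≈ 20.6735 kHz.
On reflection it acts as a source moving toward the stationary detector: f₂ = f₁ · v/(v − u) = 20.6735 × 1513/1507.6 ≈ 20.7476 kHz.
Beat frequency (with f₀ = 20600 Hz): |f₂ − f₀| = 2u·f₀/(v − u) = 2 × 5.4 × 20600/1507.6 ≈ 148 Hz.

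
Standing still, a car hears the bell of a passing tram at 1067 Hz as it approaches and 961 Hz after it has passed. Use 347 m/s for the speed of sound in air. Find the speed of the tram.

18.1 m/s

f₁/f₂ = (v + v_s)/(v − v_s), so v_s = v · (f₁ − f₂)/(f₁ + f₂).
v_s = 347 × (1067 − 961)/(1067 + 961) = 347 × 106/2028 ≈ 18.1 m/s.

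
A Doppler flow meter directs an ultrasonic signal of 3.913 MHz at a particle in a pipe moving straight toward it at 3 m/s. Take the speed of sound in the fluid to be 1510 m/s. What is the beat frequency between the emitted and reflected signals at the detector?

The particle in a pipe first receives the wave as a moving observer: f₁ = f₀ · (v + u)/v = 3.913 × (1510 + 3)/1510 ≈ 3.92077 MHz.
On reflection it acts as a source moving toward the stationary detector: f₂ = f₁ · v/(v − u) = 3.92077 × 1510/1507 ≈ 3.92858 MHz.
Equivalently f₂ = f₀ · (v + u)/(v − u).
Beat frequency (with f₀ = 3913000 Hz): |f₂ − f₀| = 2u·f₀/(v − u) = 2 × 3 × 3913000/1507 ≈ 15579 Hz.

15579 Hz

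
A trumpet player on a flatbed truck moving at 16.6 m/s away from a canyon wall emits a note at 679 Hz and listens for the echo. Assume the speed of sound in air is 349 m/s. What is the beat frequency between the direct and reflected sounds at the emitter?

The canyon wall receives the sound from a moving source: f₁ = f₀ · v/(v + v_e) = 679 × 349/365.6 ≈ 648.2 Hz.
On the return leg the trumpet player on a flatbed truck is a moving observer: f₂ = f₁ · (v − v_e)/v = 648.2 × 332.4/349 ≈ 617.3 Hz.
Equivalently f₂ = f₀ · (v − v_e)/(v + v_e).
Beat against the emitted tone: |f₂ − f₀| = 2v_e·f₀/(v + v_e) = 2 × 16.6 × 679/365.6 ≈ 62 Hz.

62 Hz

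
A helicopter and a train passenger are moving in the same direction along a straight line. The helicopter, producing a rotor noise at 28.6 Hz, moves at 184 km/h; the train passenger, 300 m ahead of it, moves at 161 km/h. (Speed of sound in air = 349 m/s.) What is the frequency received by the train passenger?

29.2 Hz

184 km/h = 51.11 m/s; 161 km/h = 44.72 m/s.
The train passenger is ahead, so the helicopter is moving toward it while the train passenger is moving away from the helicopter.
General Doppler shift: f' = f · (v − v_o)/(v − v_s).
f' = 28.6 × (349 − 44.72)/(349 − 51.11) = 28.6 × 304.28/297.89 ≈ 29.2 Hz.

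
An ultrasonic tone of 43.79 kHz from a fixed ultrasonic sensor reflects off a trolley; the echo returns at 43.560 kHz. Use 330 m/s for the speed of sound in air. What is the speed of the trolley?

Double Doppler shift off a moving reflector: f₂ = f₀ · (v + u)/(v − u) (u > 0 toward emitter).
Rearranging, u = v · (f₂ − f₀)/(f₂ + f₀) = 330 × -0.230/87.350 ≈ -0.87 m/s.
So the trolley is moving at 0.87 m/s away from the emitter.

0.87 m/s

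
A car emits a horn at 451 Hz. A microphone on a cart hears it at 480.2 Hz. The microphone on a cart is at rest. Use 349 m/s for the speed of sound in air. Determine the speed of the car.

f' > f, so the car is approaching.
f' = f · v/(v − v_s) ⇒ v_s = v · |1 − f/f'|.
v_s = 349 × |1 − 451/480.2| = 349 × 0.06081 ≈ 21.2 m/s.

21.2 m/s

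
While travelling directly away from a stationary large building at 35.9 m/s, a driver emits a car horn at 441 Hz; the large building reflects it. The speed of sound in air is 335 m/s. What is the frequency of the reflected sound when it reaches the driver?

356 Hz

The large building receives the sound from a moving source: f₁ = f₀ · v/(v + v_e) = 441 × 335/370.9 ≈ 398 Hz.
On the return leg the driver is a moving observer: f₂ = f₁ · (v − v_e)/v = 398 × 299.1/335 ≈ 356 Hz.
Equivalently f₂ = f₀ · (v − v_e)/(v + v_e).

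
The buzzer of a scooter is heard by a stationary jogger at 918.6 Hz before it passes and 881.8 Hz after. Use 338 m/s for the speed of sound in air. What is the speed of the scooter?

f₁/f₂ = (v + v_s)/(v − v_s), so v_s = v · (f₁ − f₂)/(f₁ + f₂).
v_s = 338 × (918.6 − 881.8)/(918.6 + 881.8) = 338 × 36.8/1800.4 ≈ 6.9 m/s.

6.9 m/s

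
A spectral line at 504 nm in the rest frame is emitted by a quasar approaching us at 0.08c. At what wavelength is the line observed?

Relativistic Doppler for wavelength: λ' = λ₀ · √((1 − β)/(1 + β)).
λ' = 504 × √(0.9200/1.0800) = 504 × 0.92296 ≈ 465.2 nm.

465.2 nm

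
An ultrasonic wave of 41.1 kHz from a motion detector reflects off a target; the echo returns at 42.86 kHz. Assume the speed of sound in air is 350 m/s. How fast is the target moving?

Double Doppler shift off a moving reflector: f₂ = f₀ · (v + u)/(v − u) (u > 0 toward emitter).
Rearranging, u = v · (f₂ − f₀)/(f₂ + f₀) = 350 × 1.76/83.96 ≈ 7.3 m/s.
So the target is moving at 7.3 m/s toward the emitter.

7.3 m/s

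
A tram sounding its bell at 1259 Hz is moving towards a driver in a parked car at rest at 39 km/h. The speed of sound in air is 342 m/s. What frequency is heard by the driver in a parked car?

39 km/h = 10.83 m/s.
Only the source moves, toward the listener, so f' = f · v/(v − v_s).
f' = 1259 × 342/(342 − 10.83) = 1259 × 342/331.2 ≈ 1300 Hz.

1300 Hz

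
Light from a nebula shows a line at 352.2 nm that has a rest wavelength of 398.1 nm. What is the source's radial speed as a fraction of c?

λ'/λ₀ = 0.8847 < 1 (blueshift), so the source is approaching.
λ'/λ₀ = √((1 − β)/(1 + β)) for an approaching source ⇒ β = (1 − r²)/(1 + r²) with r = λ'/λ₀.
β = (1 − 0.7827)/(1 + 0.7827) ≈ 0.122.

0.122c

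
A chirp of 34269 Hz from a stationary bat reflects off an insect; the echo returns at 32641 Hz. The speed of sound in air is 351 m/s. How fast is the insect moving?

Double Doppler shift off a moving reflector: f₂ = f₀ · (v + u)/(v − u) (u > 0 toward emitter).
Rearranging, u = v · (f₂ − f₀)/(f₂ + f₀) = 351 × -1628/66910 ≈ -8.5 m/s.
So the insect is moving at 8.5 m/s away from the emitter.

8.5 m/s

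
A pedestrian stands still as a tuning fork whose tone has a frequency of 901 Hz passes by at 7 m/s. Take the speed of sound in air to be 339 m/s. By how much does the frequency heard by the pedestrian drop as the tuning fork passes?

Approaching: f₁ = f · v/(v − v_s) = 901 × 339/332 ≈ 920.0 Hz.
Receding: f₂ = f · v/(v + v_s) = 901 × 339/346 ≈ 882.8 Hz.
Drop: f₁ − f₂ = 2f·v·v_s/(v² − v_s²) = 2 × 901 × 339 × 7/(339² − 7²) ≈ 37.2 Hz.

37.2 Hz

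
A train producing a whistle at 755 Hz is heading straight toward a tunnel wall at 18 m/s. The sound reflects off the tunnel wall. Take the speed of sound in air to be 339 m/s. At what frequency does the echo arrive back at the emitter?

The tunnel wall receives the sound from a moving source: f₁ = f₀ · v/(v − v_e) = 755 × 339/321 ≈ 797 Hz.
On the return leg the train is a moving observer: f₂ = f₁ · (v + v_e)/v = 797 × 357/339 ≈ 840 Hz.
Equivalently f₂ = f₀ · (v + v_e)/(v − v_e).

840 Hz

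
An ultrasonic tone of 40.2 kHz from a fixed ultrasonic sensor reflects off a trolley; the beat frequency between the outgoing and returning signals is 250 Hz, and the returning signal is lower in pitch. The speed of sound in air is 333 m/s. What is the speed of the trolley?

Double Doppler shift off a moving reflector: f₂ = f₀ · (v + u)/(v − u) (u > 0 toward emitter).
Returning signal is lower, so f₂ = f₀ − Δf = 40200 − 250 = 39950 Hz.
Rearranging, u = v · (f₂ − f₀)/(f₂ + f₀) = 333 × -250/80150 ≈ -1.04 m/s.
So the trolley is moving at 1.04 m/s away from the emitter.

1.04 m/s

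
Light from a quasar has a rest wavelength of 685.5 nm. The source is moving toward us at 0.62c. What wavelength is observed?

Relativistic Doppler for wavelength: λ' = λ₀ · √((1 − β)/(1 + β)).
λ' = 685.5 × √(0.3800/1.6200) = 685.5 × 0.48432 ≈ 332.0 nm.

332.0 nm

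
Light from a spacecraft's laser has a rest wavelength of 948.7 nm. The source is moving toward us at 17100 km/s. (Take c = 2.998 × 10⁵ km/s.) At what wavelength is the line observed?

β = v/c = 17100/299800 = 0.0570.
Relativistic Doppler for wavelength: λ' = λ₀ · √((1 − β)/(1 + β)).
λ' = 948.7 × √(0.9430/1.0570) = 948.7 × 0.94450 ≈ 896.0 nm.

896.0 nm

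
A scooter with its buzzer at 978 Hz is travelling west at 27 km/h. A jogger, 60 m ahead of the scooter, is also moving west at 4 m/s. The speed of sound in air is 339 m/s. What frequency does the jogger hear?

27 km/h = 7.5 m/s.
The jogger is ahead, so the scooter is moving toward it while the jogger is moving away from the scooter.
Both move, so f' = f · (v − v_o)/(v − v_s).
f' = 978 × (339 − 4)/(339 − 7.5) = 978 × 335/331.5 ≈ 988 Hz.

988 Hz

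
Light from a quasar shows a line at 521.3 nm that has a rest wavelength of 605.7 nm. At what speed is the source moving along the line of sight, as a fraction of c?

0.149

λ'/λ₀ = 0.8607 < 1 (blueshift), so the source is approaching.
λ'/λ₀ = √((1 − β)/(1 + β)) for an approaching source ⇒ β = (1 − r²)/(1 + r²) with r = λ'/λ₀.
β = (1 − 0.7407)/(1 + 0.7407) ≈ 0.149.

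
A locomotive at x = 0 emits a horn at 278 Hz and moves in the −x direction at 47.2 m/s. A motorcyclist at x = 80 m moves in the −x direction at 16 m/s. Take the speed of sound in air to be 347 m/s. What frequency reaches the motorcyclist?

256 Hz

The observer lies on the +x side, so the source is heading away from the observer and the observer is heading toward the source.
With source receding and observer approaching, f' = f · (v + v_o)/(v + v_s).
f' = 278 × (347 + 16)/(347 + 47.2) = 278 × 363/394.2 ≈ 256 Hz.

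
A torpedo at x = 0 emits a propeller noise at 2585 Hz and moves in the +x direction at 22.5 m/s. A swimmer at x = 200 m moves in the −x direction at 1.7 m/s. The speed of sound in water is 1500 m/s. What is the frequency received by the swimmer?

2627 Hz

The observer lies on the +x side, so the source is heading toward the observer and the observer is heading toward the source.
Both move, so f' = f · (v + v_o)/(v − v_s).
f' = 2585 × (1500 + 1.7)/(1500 − 22.5) = 2585 × 1501.7/1477.5 ≈ 2627 Hz.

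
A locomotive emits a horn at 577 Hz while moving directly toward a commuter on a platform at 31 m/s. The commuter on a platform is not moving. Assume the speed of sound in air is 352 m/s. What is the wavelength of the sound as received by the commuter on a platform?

55.6 cm

Only the source moves, toward the listener, so f' = f · v/(v − v_s).
f' = 577 × 352/(352 − 31) ≈ 633 Hz.
λ' = v/f' = 352/632.723 ≈ 55.6 cm.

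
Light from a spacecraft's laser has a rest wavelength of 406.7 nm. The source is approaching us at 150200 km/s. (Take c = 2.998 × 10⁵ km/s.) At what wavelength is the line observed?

β = v/c = 150200/299800 = 0.5010.
Relativistic Doppler for wavelength: λ' = λ₀ · √((1 − β)/(1 + β)).
λ' = 406.7 × √(0.4990/1.5010) = 406.7 × 0.57658 ≈ 234.5 nm.

234.5 nm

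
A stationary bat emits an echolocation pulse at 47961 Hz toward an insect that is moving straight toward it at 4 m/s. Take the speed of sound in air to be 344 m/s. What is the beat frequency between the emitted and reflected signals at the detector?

1128 Hz

At the insect (a moving observer), f₁ = f₀ · (v + u)/v = 47961 × 348/344 ≈ 48519 Hz.
The reflection then acts as a moving source: f₂ = f₁ · v/(v − u) ≈ 49089 Hz.
Equivalently f₂ = f₀ · (v + u)/(v − u).
Beat frequency: |f₂ − f₀| = 2u·f₀/(v − u) = 2 × 4 × 47961/340 ≈ 1128 Hz.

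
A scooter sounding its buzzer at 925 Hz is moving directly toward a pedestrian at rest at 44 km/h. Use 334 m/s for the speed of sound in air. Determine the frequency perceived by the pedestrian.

960 Hz

44 km/h = 12.22 m/s.
Moving source, stationary observer: f' = f · v/(v − v_s) since the source is approaching.
f' = 925 × 334/(334 − 12.22) = 925 × 334/321.8 ≈ 960 Hz.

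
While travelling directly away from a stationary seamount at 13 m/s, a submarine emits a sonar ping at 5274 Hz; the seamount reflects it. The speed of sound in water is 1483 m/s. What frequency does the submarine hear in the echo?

The seamount receives the sound from a moving source: f₁ = f₀ · v/(v + v_e) = 5274 × 1483/1496 ≈ 5228 Hz.
On the return leg the submarine is a moving observer: f₂ = f₁ · (v − v_e)/v = 5228 × 1470/1483 ≈ 5182 Hz.

5182 Hz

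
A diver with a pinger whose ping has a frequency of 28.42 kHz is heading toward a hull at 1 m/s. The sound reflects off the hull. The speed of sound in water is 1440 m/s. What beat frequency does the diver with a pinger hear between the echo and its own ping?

39.5 Hz

The hull receives the sound from a moving source: f₁ = f₀ · v/(v − v_e) = 28.42 × 1440/1439 ≈ 28.4397 kHz.
On the return leg the diver with a pinger is a moving observer: f₂ = f₁ · (v + v_e)/v = 28.4397 × 1441/1440 ≈ 28.4595 kHz.
Beat against the emitted tone (with f₀ = 28420 Hz): |f₂ − f₀| = 2v_e·f₀/(v − v_e) = 2 × 1 × 28420/1439 ≈ 39.5 Hz.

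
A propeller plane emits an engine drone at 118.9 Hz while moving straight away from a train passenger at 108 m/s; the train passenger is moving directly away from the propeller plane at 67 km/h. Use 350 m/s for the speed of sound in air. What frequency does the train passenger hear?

67 km/h = 18.61 m/s.
With source receding and observer receding, f' = f · (v − v_o)/(v + v_s).
f' = 118.9 × (350 − 18.61)/(350 + 108) = 118.9 × 331.39/458 ≈ 86 Hz.

86 Hz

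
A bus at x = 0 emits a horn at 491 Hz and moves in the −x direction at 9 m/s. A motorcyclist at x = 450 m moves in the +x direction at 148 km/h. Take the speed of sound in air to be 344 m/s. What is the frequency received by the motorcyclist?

148 km/h = 41.11 m/s.
The observer lies on the +x side, so the source is heading away from the observer and the observer is heading away from the source.
Both move, so f' = f · (v − v_o)/(v + v_s).
f' = 491 × (344 − 41.11)/(344 + 9) = 491 × 302.89/353 ≈ 421 Hz.

421 Hz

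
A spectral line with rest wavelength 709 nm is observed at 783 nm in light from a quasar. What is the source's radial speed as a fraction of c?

λ'/λ₀ = 1.1044 > 1 (redshift), so the source is receding.
λ'/λ₀ = √((1 + β)/(1 − β)) for a receding source ⇒ β = (r² − 1)/(r² + 1) with r = λ'/λ₀.
β = (1.2196 − 1)/(1.2196 + 1) ≈ 0.099.

0.099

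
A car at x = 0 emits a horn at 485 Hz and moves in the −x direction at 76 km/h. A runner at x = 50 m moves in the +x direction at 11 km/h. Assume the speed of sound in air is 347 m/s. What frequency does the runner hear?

453 Hz

76 km/h = 21.11 m/s; 11 km/h = 3.056 m/s.
The observer lies on the +x side, so the source is heading away from the observer and the observer is heading away from the source.
Both move, so f' = f · (v − v_o)/(v + v_s).
f' = 485 × (347 − 3.056)/(347 + 21.11) = 485 × 343.94/368.11 ≈ 453 Hz.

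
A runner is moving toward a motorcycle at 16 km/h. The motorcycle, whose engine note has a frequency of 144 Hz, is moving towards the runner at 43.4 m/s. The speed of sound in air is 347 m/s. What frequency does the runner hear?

167 Hz

16 km/h = 4.444 m/s.
With source approaching and observer approaching, f' = f · (v + v_o)/(v − v_s).
f' = 144 × (347 + 4.444)/(347 − 43.4) = 144 × 351.44/303.6 ≈ 167 Hz.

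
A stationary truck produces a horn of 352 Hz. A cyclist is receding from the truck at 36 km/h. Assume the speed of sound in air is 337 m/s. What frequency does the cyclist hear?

36 km/h = 10 m/s.
Moving observer, stationary source: f' = f · (v − v_o)/v.
f' = 352 × (337 − 10)/337 = 352 × 327/337 ≈ 342 Hz.

342 Hz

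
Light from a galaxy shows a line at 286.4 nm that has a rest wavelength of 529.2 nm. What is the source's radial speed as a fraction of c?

0.547c

λ'/λ₀ = 0.5412 < 1 (blueshift), so the source is approaching.
λ'/λ₀ = √((1 − β)/(1 + β)) for an approaching source ⇒ β = (1 − r²)/(1 + r²) with r = λ'/λ₀.
β = (1 − 0.2929)/(1 + 0.2929) ≈ 0.547.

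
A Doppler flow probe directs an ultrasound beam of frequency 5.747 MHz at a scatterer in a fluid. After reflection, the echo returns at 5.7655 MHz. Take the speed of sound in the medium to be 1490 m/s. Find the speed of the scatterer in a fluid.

2.39 m/s

Double Doppler shift off a moving reflector: f₂ = f₀ · (v + u)/(v − u) (u > 0 toward emitter).
Rearranging, u = v · (f₂ − f₀)/(f₂ + f₀) = 1490 × 0.0185/11.5125 ≈ 2.39 m/s.
So the scatterer in a fluid is moving at 2.39 m/s toward the emitter.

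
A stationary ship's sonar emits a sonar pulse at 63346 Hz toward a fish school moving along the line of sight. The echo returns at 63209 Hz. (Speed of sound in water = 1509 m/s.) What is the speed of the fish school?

Double Doppler shift off a moving reflector: f₂ = f₀ · (v + u)/(v − u) (u > 0 toward emitter).
Rearranging, u = v · (f₂ − f₀)/(f₂ + f₀) = 1509 × -137/126555 ≈ -1.63 m/s.
So the fish school is moving at 1.63 m/s away from the emitter.

1.63 m/s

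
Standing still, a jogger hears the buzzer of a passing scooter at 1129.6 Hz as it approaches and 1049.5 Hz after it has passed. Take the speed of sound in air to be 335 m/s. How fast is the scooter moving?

12.3 m/s

f₁/f₂ = (v + v_s)/(v − v_s), so v_s = v · (f₁ − f₂)/(f₁ + f₂).
v_s = 335 × (1129.6 − 1049.5)/(1129.6 + 1049.5) = 335 × 80.1/2179.1 ≈ 12.3 m/s.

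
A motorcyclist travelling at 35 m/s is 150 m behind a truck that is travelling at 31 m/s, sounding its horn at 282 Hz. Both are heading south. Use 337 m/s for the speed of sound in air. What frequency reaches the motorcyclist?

285 Hz

The motorcyclist is behind, so the truck is moving away from it while the motorcyclist is moving toward the truck.
Both move, so f' = f · (v + v_o)/(v + v_s).
f' = 282 × (337 + 35)/(337 + 31) = 282 × 372/368 ≈ 285 Hz.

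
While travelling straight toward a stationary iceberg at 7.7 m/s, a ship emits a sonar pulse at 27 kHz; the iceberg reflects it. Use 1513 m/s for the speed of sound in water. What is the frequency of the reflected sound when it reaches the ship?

27.3 kHz

The iceberg receives the sound from a moving source: f₁ = f₀ · v/(v − v_e) = 27 × 1513/1505.3 ≈ 27.1 kHz.
On the return leg the ship is a moving observer: f₂ = f₁ · (v + v_e)/v = 27.1 × 1520.7/1513 ≈ 27.3 kHz.
Equivalently f₂ = f₀ · (v + v_e)/(v − v_e).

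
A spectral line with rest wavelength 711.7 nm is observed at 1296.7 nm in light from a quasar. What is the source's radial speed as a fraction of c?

0.537c

λ'/λ₀ = 1.8220 > 1 (redshift), so the source is receding.
λ'/λ₀ = √((1 + β)/(1 − β)) for a receding source ⇒ β = (r² − 1)/(r² + 1) with r = λ'/λ₀.
β = (3.3196 − 1)/(3.3196 + 1) ≈ 0.537.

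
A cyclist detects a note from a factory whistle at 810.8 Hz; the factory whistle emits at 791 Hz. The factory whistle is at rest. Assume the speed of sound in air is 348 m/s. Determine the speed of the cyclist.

8.7 m/s

f' > f, so the cyclist is approaching.
f' = f · (v + v_o)/v ⇒ v_o = v · |f'/f − 1|.
v_o = 348 × |810.8/791 − 1| = 348 × 0.02503 ≈ 8.7 m/s.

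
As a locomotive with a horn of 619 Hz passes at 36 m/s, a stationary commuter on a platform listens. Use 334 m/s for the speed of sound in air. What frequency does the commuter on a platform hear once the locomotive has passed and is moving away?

Receding: f₂ = f · v/(v + v_s) = 619 × 334/370 ≈ 559 Hz.

559 Hz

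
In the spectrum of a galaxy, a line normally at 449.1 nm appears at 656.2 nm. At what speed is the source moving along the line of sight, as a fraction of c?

λ'/λ₀ = 1.4611 > 1 (redshift), so the source is receding.
λ'/λ₀ = √((1 + β)/(1 − β)) for a receding source ⇒ β = (r² − 1)/(r² + 1) with r = λ'/λ₀.
β = (2.1349 − 1)/(2.1349 + 1) ≈ 0.362.

0.362c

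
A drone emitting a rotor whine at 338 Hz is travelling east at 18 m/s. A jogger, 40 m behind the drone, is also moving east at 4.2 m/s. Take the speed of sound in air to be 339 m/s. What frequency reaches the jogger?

325 Hz

The jogger is behind, so the drone is moving away from it while the jogger is moving toward the drone.
Both move, so f' = f · (v + v_o)/(v + v_s).
f' = 338 × (339 + 4.2)/(339 + 18) = 338 × 343.2/357 ≈ 325 Hz.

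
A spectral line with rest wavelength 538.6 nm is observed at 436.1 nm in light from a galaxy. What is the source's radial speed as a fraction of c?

0.208c

λ'/λ₀ = 0.8097 < 1 (blueshift), so the source is approaching.
λ'/λ₀ = √((1 − β)/(1 + β)) for an approaching source ⇒ β = (1 − r²)/(1 + r²) with r = λ'/λ₀.
β = (1 − 0.6556)/(1 + 0.6556) ≈ 0.208.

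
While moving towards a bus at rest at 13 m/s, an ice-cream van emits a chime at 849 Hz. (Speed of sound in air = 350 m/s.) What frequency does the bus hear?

882 Hz

Moving source, stationary observer: f' = f · v/(v − v_s) since the source is approaching.
f' = 849 × 350/(350 − 13) = 849 × 350/337 ≈ 882 Hz.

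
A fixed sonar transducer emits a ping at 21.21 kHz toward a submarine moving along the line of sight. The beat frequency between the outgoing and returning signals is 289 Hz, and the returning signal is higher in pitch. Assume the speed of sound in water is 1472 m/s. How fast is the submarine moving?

10.0 m/s

Double Doppler shift off a moving reflector: f₂ = f₀ · (v + u)/(v − u) (u > 0 toward emitter).
Returning signal is higher, so f₂ = f₀ + Δf = 21210 + 289 = 21499 Hz.
Rearranging, u = v · (f₂ − f₀)/(f₂ + f₀) = 1472 × 289/42709 ≈ 10.0 m/s.
So the submarine is moving at 10.0 m/s toward the emitter.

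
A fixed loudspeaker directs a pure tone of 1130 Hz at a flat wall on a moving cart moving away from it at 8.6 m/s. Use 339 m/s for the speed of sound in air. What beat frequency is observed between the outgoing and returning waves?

At the flat wall on a moving cart (a moving observer), f₁ = f₀ · (v − u)/v = 1130 × 330.4/339 ≈ 1101.3 Hz.
The reflection then acts as a moving source: f₂ = f₁ · v/(v + u) ≈ 1074.1 Hz.
Beat frequency: |f₂ − f₀| = 2u·f₀/(v + u) = 2 × 8.6 × 1130/347.6 ≈ 55.9 Hz.

55.9 Hz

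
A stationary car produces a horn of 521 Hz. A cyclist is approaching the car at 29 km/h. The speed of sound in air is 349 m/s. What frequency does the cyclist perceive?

29 km/h = 8.056 m/s.
Only the observer moves, toward the source, so f' = f · (v + v_o)/v.
f' = 521 × (349 + 8.056)/349 = 521 × 357.06/349 ≈ 533 Hz.

533 Hz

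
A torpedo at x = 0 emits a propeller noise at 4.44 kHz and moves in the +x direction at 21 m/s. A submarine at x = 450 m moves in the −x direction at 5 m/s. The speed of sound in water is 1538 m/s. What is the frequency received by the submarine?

The observer lies on the +x side, so the source is heading toward the observer and the observer is heading toward the source.
Both move, so f' = f · (v + v_o)/(v − v_s).
f' = 4.44 × (1538 + 5)/(1538 − 21) = 4.44 × 1543/1517 ≈ 4.52 kHz.

4.52 kHz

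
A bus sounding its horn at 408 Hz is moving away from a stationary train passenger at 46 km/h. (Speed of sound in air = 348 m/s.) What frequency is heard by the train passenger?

394 Hz

46 km/h = 12.78 m/s.
With the source moving away from a stationary observer, f' = f · v/(v + v_s).
f' = 408 × 348/(348 + 12.78) = 408 × 348/360.8 ≈ 394 Hz.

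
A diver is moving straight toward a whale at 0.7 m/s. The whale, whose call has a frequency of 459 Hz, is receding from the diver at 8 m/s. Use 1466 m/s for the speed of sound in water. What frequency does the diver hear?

457 Hz

With source receding and observer approaching, f' = f · (v + v_o)/(v + v_s).
f' = 459 × (1466 + 0.7)/(1466 + 8) = 459 × 1466.7/1474 ≈ 457 Hz.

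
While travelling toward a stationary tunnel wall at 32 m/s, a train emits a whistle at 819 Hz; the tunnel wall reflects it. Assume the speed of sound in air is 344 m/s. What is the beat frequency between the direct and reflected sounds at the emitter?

168 Hz

The tunnel wall receives the sound from a moving source: f₁ = f₀ · v/(v − v_e) = 819 × 344/312 ≈ 903.0 Hz.
On the return leg the train is a moving observer: f₂ = f₁ · (v + v_e)/v = 903.0 × 376/344 ≈ 987.0 Hz.
Equivalently f₂ = f₀ · (v + v_e)/(v − v_e).
Beat against the emitted tone: |f₂ − f₀| = 2v_e·f₀/(v − v_e) = 2 × 32 × 819/312 ≈ 168 Hz.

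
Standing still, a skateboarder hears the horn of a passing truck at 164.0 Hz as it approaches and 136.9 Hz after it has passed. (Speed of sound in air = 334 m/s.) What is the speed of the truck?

30 m/s

f₁/f₂ = (v + v_s)/(v − v_s), so v_s = v · (f₁ − f₂)/(f₁ + f₂).
v_s = 334 × (164.0 − 136.9)/(164.0 + 136.9) = 334 × 27.1/300.9 ≈ 30 m/s.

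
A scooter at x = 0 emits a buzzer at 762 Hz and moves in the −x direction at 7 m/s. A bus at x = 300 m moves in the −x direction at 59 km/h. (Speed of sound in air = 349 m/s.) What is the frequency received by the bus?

59 km/h = 16.39 m/s.
The observer lies on the +x side, so the source is heading away from the observer and the observer is heading toward the source.
Both move, so f' = f · (v + v_o)/(v + v_s).
f' = 762 × (349 + 16.39)/(349 + 7) = 762 × 365.39/356 ≈ 782 Hz.

782 Hz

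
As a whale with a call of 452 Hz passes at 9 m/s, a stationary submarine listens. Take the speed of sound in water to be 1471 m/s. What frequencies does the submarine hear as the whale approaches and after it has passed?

455 Hz approaching; 449 Hz receding

Approaching: f₁ = f · v/(v − v_s) = 452 × 1471/1462 ≈ 455 Hz.
Receding: f₂ = f · v/(v + v_s) = 452 × 1471/1480 ≈ 449 Hz.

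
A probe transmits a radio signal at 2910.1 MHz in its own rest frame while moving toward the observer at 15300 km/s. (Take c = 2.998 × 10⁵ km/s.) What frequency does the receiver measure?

3062.6 MHz

β = v/c = 15300/299800 = 0.0510.
Relativistic Doppler for frequency: f' = f₀ · √((1 + β)/(1 − β)).
f' = 2910.1 × √(1.0510/0.9490) = 2910.1 × 1.05241 ≈ 3062.6 MHz.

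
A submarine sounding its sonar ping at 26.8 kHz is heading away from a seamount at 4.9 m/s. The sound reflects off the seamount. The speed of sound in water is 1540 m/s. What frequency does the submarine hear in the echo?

26.6 kHz

The seamount receives the sound from a moving source: f₁ = f₀ · v/(v + v_e) = 26.8 × 1540/1544.9 ≈ 26.7 kHz.
On the return leg the submarine is a moving observer: f₂ = f₁ · (v − v_e)/v = 26.7 × 1535.1/1540 ≈ 26.6 kHz.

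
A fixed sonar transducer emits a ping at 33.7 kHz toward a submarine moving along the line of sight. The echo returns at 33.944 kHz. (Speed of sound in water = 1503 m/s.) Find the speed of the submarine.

5.4 m/s

Double Doppler shift off a moving reflector: f₂ = f₀ · (v + u)/(v − u) (u > 0 toward emitter).
Rearranging, u = v · (f₂ − f₀)/(f₂ + f₀) = 1503 × 0.244/67.644 ≈ 5.4 m/s.
So the submarine is moving at 5.4 m/s toward the emitter.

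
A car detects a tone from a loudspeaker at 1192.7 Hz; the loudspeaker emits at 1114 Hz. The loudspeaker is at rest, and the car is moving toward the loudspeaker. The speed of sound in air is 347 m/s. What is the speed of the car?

f' = f · (v + v_o)/v ⇒ v_o = v · |f'/f − 1|.
v_o = 347 × |1192.7/1114 − 1| = 347 × 0.07065 ≈ 24.5 m/s.

24.5 m/s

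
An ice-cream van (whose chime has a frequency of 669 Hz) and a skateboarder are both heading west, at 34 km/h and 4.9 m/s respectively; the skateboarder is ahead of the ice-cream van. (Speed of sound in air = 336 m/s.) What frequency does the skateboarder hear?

34 km/h = 9.444 m/s.
The skateboarder is ahead, so the ice-cream van is moving toward it while the skateboarder is moving away from the ice-cream van.
With source approaching and observer receding, f' = f · (v − v_o)/(v − v_s).
f' = 669 × (336 − 4.9)/(336 − 9.444) = 669 × 331.1/326.56 ≈ 678 Hz.

678 Hz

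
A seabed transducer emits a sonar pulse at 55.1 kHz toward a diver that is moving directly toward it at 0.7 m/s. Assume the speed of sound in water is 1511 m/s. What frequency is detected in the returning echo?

At the diver (a moving observer), f₁ = f₀ · (v + u)/v = 55.1 × 1511.7/1511 ≈ 55.1 kHz.
The reflection then acts as a moving source: f₂ = f₁ · v/(v − u) ≈ 55.2 kHz.

55.2 kHz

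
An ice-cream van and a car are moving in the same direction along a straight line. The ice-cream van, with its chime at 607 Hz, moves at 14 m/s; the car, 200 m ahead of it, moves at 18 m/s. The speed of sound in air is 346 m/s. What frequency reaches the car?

600 Hz

The car is ahead, so the ice-cream van is moving toward it while the car is moving away from the ice-cream van.
With source approaching and observer receding, f' = f · (v − v_o)/(v − v_s).
f' = 607 × (346 − 18)/(346 − 14) = 607 × 328/332 ≈ 600 Hz.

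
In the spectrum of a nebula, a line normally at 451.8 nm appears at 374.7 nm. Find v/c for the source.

0.185c

λ'/λ₀ = 0.8293 < 1 (blueshift), so the source is approaching.
λ'/λ₀ = √((1 − β)/(1 + β)) for an approaching source ⇒ β = (1 − r²)/(1 + r²) with r = λ'/λ₀.
β = (1 − 0.6878)/(1 + 0.6878) ≈ 0.185.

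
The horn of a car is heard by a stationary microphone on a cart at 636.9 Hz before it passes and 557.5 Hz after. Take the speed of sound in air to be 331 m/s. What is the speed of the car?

22.0 m/s

f₁/f₂ = (v + v_s)/(v − v_s), so v_s = v · (f₁ − f₂)/(f₁ + f₂).
v_s = 331 × (636.9 − 557.5)/(636.9 + 557.5) = 331 × 79.4/1194.4 ≈ 22.0 m/s.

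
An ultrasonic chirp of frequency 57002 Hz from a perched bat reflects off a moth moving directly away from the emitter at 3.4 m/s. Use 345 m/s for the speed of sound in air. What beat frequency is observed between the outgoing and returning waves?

The moth first receives the wave as a moving observer: f₁ = f₀ · (v − u)/v = 57002 × (345 − 3.4)/345 ≈ 56440 Hz.
The reflection then acts as a moving source: f₂ = f₁ · v/(v + u) ≈ 55889 Hz.
Beat frequency: |f₂ − f₀| = 2u·f₀/(v + u) = 2 × 3.4 × 57002/348.4 ≈ 1113 Hz.

1113 Hz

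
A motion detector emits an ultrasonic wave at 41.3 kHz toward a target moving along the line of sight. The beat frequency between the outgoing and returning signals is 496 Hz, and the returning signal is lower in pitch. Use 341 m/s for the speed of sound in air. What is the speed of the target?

2.06 m/s

Double Doppler shift off a moving reflector: f₂ = f₀ · (v + u)/(v − u) (u > 0 toward emitter).
Returning signal is lower, so f₂ = f₀ − Δf = 41300 − 496 = 40804 Hz.
Rearranging, u = v · (f₂ − f₀)/(f₂ + f₀) = 341 × -496/82104 ≈ -2.06 m/s.
So the target is moving at 2.06 m/s away from the emitter.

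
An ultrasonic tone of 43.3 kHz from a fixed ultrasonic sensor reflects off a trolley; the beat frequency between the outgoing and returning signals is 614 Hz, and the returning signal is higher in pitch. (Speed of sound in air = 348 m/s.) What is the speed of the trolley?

Double Doppler shift off a moving reflector: f₂ = f₀ · (v + u)/(v − u) (u > 0 toward emitter).
Returning signal is higher, so f₂ = f₀ + Δf = 43300 + 614 = 43914 Hz.
Rearranging, u = v · (f₂ − f₀)/(f₂ + f₀) = 348 × 614/87214 ≈ 2.45 m/s.
So the trolley is moving at 2.45 m/s toward the emitter.

2.45 m/s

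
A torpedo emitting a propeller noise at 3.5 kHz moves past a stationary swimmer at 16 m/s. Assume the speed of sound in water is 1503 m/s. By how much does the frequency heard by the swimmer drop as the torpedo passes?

Approaching: f₁ = f · v/(v − v_s) = 3.5 × 1503/1487 ≈ 3.5377 kHz.
Receding: f₂ = f · v/(v + v_s) = 3.5 × 1503/1519 ≈ 3.4631 kHz.
Drop: f₁ − f₂ = 2f·v·v_s/(v² − v_s²) = 2 × 3.5 × 1503 × 16/(1503² − 16²) ≈ 0.0745 kHz.

0.0745 kHz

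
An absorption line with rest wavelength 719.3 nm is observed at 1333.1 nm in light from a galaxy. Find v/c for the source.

0.549

λ'/λ₀ = 1.8533 > 1 (redshift), so the source is receding.
λ'/λ₀ = √((1 + β)/(1 − β)) for a receding source ⇒ β = (r² − 1)/(r² + 1) with r = λ'/λ₀.
β = (3.4348 − 1)/(3.4348 + 1) ≈ 0.549.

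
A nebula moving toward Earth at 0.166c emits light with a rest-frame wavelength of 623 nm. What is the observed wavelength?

526.9 nm

Relativistic Doppler for wavelength: λ' = λ₀ · √((1 − β)/(1 + β)).
λ' = 623 × √(0.8340/1.1660) = 623 × 0.84573 ≈ 526.9 nm.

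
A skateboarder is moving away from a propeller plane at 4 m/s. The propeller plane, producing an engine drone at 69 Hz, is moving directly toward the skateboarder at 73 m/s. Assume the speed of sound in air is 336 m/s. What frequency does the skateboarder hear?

General Doppler shift: f' = f · (v − v_o)/(v − v_s).
f' = 69 × (336 − 4)/(336 − 73) = 69 × 332/263 ≈ 87 Hz.

87 Hz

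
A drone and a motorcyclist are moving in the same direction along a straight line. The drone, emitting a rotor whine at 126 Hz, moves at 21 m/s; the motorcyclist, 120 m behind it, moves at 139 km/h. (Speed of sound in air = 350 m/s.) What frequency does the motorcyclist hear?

139 km/h = 38.61 m/s.
The motorcyclist is behind, so the drone is moving away from it while the motorcyclist is moving toward the drone.
General Doppler shift: f' = f · (v + v_o)/(v + v_s).
f' = 126 × (350 + 38.61)/(350 + 21) = 126 × 388.61/371 ≈ 132 Hz.

132 Hz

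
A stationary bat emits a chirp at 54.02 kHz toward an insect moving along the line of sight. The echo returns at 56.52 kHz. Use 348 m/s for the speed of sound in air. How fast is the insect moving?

7.9 m/s

Double Doppler shift off a moving reflector: f₂ = f₀ · (v + u)/(v − u) (u > 0 toward emitter).
Rearranging, u = v · (f₂ − f₀)/(f₂ + f₀) = 348 × 2.50/110.54 ≈ 7.9 m/s.
So the insect is moving at 7.9 m/s toward the emitter.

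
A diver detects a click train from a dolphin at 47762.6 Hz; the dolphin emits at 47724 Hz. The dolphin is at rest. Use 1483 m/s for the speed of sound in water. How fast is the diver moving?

1.20 m/s

f' > f, so the diver is approaching.
f' = f · (v + v_o)/v ⇒ v_o = v · |f'/f − 1|.
v_o = 1483 × |47762.6/47724 − 1| = 1483 × 0.0008088 ≈ 1.20 m/s.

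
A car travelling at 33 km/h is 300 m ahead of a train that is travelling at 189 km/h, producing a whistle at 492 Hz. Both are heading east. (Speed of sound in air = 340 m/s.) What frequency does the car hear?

566 Hz

189 km/h = 52.5 m/s; 33 km/h = 9.167 m/s.
The car is ahead, so the train is moving toward it while the car is moving away from the train.
General Doppler shift: f' = f · (v − v_o)/(v − v_s).
f' = 492 × (340 − 9.167)/(340 − 52.5) = 492 × 330.83/287.5 ≈ 566 Hz.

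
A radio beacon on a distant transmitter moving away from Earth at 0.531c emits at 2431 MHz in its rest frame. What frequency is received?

1345.5 MHz

Relativistic Doppler for frequency: f' = f₀ · √((1 − β)/(1 + β)).
f' = 2431 × √(0.4690/1.5310) = 2431 × 0.55348 ≈ 1345.5 MHz.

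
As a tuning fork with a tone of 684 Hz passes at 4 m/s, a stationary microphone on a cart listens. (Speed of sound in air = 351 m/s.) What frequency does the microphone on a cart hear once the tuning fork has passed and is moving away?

Receding: f₂ = f · v/(v + v_s) = 684 × 351/355 ≈ 676 Hz.

676 Hz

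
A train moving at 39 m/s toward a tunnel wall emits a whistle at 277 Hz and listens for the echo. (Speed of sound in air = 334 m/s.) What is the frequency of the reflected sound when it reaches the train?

The tunnel wall receives the sound from a moving source: f₁ = f₀ · v/(v − v_e) = 277 × 334/295 ≈ 314 Hz.
On the return leg the train is a moving observer: f₂ = f₁ · (v + v_e)/v = 314 × 373/334 ≈ 350 Hz.

350 Hz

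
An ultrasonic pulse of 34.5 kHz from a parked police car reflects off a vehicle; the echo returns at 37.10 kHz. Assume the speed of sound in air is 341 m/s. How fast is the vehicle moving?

12.4 m/s

Double Doppler shift off a moving reflector: f₂ = f₀ · (v + u)/(v − u) (u > 0 toward emitter).
Rearranging, u = v · (f₂ − f₀)/(f₂ + f₀) = 341 × 2.60/71.60 ≈ 12.4 m/s.
So the vehicle is moving at 12.4 m/s toward the emitter.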